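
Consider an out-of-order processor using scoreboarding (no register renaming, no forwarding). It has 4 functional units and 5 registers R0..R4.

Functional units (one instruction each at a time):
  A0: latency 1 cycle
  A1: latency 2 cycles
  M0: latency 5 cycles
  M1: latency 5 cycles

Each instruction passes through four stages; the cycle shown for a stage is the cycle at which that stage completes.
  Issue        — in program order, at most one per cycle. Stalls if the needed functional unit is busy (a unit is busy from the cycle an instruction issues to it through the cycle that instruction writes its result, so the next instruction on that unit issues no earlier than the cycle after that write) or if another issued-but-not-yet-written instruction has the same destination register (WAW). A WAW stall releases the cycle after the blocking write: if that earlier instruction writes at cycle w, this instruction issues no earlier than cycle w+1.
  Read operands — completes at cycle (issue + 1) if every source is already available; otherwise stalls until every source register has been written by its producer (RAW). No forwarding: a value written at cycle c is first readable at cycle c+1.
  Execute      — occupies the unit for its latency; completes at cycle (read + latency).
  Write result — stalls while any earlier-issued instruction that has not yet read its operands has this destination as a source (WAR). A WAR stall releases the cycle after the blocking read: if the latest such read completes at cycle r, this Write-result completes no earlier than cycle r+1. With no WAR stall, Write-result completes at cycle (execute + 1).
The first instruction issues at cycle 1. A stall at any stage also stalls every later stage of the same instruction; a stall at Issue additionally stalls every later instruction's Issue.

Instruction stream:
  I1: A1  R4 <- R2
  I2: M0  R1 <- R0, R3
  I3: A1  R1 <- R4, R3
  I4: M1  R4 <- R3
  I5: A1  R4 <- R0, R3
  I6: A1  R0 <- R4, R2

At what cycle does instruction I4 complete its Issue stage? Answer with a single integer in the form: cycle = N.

cycle = 11

c1: I1→A1
c2: I1 RO | I2→M0
c3: I2 RO
c4: I1 EX
c5: I1 WR R4
c8: I2 EX
c9: I2 WR R1
c10: I3→A1
c11: I3 RO | I4→M1
c12: I4 RO
c13: I3 EX
c14: I3 WR R1
c17: I4 EX
c18: I4 WR R4
c19: I5→A1
c20: I5 RO
c22: I5 EX
c23: I5 WR R4
c24: I6→A1
c25: I6 RO
c27: I6 EX
c28: I6 WR R0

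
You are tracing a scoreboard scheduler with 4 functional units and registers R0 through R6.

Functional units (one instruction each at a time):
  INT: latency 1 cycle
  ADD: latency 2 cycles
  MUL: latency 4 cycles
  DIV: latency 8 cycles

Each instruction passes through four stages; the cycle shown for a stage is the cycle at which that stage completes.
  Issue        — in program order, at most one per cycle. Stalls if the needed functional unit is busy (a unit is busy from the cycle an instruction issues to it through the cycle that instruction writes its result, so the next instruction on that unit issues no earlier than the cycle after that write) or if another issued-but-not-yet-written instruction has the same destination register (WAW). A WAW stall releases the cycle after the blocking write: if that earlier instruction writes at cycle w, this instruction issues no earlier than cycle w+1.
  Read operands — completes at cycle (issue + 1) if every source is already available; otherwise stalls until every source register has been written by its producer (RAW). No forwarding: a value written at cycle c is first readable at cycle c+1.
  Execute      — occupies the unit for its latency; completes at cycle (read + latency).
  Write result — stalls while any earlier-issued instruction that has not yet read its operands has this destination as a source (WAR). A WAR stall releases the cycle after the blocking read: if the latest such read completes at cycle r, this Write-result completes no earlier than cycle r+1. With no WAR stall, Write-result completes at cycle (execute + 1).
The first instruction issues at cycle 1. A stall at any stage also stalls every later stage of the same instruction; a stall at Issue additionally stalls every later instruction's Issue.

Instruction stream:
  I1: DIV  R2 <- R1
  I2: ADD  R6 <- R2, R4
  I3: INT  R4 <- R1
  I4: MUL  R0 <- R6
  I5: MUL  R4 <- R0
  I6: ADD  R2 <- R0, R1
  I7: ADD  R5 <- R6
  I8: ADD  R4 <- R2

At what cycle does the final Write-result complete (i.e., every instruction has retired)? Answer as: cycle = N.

I1 -> (1, 2, 10, 11)
I2 -> (2, 12, 14, 15)  // RAW R2: wait I1 write@11
I3 -> (3, 4, 5, 13)  // WAR R4: wait I2 read@12
I4 -> (4, 16, 20, 21)  // RAW R6: wait I2 write@15
I5 -> (22, 23, 27, 28)  // struct: MUL busy until I4 writes@21
I6 -> (23, 24, 26, 27)
I7 -> (28, 29, 31, 32)  // struct: ADD busy until I6 writes@27
I8 -> (33, 34, 36, 37)  // struct: ADD busy until I7 writes@32

cycle = 37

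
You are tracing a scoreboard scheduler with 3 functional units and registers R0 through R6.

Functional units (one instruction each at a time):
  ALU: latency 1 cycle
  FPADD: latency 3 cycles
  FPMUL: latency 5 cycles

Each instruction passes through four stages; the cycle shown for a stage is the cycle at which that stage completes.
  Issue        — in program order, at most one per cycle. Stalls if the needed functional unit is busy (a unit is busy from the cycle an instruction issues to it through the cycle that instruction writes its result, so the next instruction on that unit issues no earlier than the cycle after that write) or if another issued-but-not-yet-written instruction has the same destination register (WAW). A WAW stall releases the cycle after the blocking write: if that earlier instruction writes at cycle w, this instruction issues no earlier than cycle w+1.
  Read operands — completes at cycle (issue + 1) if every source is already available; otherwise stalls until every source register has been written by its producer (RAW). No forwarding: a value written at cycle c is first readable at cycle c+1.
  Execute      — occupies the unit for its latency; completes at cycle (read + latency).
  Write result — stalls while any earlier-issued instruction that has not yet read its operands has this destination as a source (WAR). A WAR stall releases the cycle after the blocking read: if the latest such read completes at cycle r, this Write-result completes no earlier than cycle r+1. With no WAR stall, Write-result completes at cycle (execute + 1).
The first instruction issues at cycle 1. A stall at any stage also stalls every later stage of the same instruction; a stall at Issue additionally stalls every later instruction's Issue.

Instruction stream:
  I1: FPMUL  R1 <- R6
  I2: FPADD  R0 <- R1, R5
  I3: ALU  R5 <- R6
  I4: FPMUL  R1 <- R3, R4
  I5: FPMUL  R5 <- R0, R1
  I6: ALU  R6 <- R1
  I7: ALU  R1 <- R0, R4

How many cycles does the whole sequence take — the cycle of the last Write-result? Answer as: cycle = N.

cycle = 25

I1  is:1  ro:2  ex:7  wr:8
I2  is:2  ro:9  ex:12  wr:13  — RAW R1: wait I1 write@8
I3  is:3  ro:4  ex:5  wr:10  — WAR R5: wait I2 read@9
I4  is:9  ro:10  ex:15  wr:16  — struct: FPMUL busy until I1 writes@8
I5  is:17  ro:18  ex:23  wr:24  — struct: FPMUL busy until I4 writes@16
I6  is:18  ro:19  ex:20  wr:21
I7  is:22  ro:23  ex:24  wr:25  — struct: ALU busy until I6 writes@21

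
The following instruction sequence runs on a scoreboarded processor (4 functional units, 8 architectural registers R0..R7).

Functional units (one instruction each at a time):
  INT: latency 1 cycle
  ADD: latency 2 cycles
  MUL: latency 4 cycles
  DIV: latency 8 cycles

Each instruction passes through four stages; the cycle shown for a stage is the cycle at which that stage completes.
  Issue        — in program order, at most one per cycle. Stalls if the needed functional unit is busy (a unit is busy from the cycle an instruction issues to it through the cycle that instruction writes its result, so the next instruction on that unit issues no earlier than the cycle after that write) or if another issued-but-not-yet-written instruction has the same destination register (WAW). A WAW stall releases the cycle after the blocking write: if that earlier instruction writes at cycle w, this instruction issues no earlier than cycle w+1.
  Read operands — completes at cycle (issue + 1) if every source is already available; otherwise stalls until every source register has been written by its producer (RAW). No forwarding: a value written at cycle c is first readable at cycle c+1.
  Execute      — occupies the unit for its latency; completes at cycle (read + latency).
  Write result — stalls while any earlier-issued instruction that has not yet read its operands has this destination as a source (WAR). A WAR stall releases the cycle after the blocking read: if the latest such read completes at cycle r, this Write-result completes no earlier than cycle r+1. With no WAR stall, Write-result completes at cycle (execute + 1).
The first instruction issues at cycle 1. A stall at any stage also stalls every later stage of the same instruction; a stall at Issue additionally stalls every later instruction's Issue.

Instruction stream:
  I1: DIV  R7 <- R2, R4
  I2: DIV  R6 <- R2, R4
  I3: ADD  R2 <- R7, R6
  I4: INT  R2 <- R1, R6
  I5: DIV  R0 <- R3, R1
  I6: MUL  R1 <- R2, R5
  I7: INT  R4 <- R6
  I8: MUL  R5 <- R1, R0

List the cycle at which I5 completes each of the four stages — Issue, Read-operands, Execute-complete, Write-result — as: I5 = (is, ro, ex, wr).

I5 = (28, 29, 37, 38)

t=1  issue I1 (DIV)
t=2  I1 read-ops
t=10  I1 finished on DIV
t=11  I1→R7
t=12  issue I2 (DIV)
t=13  I2 read-ops | issue I3 (ADD)
t=21  I2 finished on DIV
t=22  I2→R6
t=23  I3 read-ops
t=25  I3 finished on ADD
t=26  I3→R2
t=27  issue I4 (INT)
t=28  I4 read-ops | issue I5 (DIV)
t=29  I4 finished on INT | I5 read-ops | issue I6 (MUL)
t=30  I4→R2
t=31  I6 read-ops | issue I7 (INT)
t=32  I7 read-ops
t=33  I7 finished on INT
t=34  I7→R4
t=35  I6 finished on MUL
t=36  I6→R1
t=37  I5 finished on DIV | issue I8 (MUL)
t=38  I5→R0
t=39  I8 read-ops
t=43  I8 finished on MUL
t=44  I8→R5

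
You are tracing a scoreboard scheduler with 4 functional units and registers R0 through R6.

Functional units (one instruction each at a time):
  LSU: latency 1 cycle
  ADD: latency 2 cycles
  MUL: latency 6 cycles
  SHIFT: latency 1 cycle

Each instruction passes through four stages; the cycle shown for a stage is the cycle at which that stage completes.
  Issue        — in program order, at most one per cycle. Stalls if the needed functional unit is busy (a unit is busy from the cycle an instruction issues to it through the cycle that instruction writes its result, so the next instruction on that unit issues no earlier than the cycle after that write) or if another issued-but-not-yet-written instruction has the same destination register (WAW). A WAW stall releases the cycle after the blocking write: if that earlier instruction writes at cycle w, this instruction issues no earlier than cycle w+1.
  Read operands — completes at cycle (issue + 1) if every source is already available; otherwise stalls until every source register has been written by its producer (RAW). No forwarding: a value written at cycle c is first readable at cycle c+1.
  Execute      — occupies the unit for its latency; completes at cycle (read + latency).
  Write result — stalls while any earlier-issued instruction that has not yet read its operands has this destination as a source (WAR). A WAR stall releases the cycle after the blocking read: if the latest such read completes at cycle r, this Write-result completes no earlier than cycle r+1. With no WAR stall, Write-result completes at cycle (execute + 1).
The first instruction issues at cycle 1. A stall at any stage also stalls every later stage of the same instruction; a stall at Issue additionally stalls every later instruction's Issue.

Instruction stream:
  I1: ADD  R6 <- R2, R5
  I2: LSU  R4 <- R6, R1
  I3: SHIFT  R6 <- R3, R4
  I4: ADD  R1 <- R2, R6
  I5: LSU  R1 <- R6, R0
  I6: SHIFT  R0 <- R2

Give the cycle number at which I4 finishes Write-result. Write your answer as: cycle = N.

cycle = 15

I1 -> (1, 2, 4, 5)
I2 -> (2, 6, 7, 8)  // RAW R6: wait I1 write@5
I3 -> (6, 9, 10, 11)  // WAW R6: wait I1 write@5, RAW R4: wait I2 write@8
I4 -> (7, 12, 14, 15)  // RAW R6: wait I3 write@11
I5 -> (16, 17, 18, 19)  // WAW R1: wait I4 write@15
I6 -> (17, 18, 19, 20)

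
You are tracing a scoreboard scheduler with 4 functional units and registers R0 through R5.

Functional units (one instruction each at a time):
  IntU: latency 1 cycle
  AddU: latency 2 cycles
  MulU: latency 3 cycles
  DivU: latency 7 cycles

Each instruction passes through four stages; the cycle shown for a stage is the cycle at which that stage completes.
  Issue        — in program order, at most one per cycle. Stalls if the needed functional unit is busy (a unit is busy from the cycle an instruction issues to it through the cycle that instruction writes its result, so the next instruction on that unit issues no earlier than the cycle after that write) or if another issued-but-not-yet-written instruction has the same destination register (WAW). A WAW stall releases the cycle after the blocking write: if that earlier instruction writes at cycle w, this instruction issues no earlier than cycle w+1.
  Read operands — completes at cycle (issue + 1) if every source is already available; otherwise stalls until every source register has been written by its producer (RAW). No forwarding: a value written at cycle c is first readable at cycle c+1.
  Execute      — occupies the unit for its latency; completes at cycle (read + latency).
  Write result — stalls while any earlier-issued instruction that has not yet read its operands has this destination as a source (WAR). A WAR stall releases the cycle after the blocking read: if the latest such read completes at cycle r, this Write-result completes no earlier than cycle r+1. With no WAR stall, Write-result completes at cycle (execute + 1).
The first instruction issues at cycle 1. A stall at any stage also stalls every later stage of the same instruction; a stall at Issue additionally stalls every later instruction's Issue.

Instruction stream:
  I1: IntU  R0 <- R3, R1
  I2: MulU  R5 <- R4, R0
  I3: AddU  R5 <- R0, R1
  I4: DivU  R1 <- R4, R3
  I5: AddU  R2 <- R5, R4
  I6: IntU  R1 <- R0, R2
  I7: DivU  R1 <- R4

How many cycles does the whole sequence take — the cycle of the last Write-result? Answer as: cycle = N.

[1] I1 issues→IntU
[2] I1 reads · I2 issues→MulU
[3] I1 exec-done
[4] I1 writes R0
[5] I2 reads
[8] I2 exec-done
[9] I2 writes R5
[10] I3 issues→AddU
[11] I3 reads · I4 issues→DivU
[12] I4 reads
[13] I3 exec-done
[14] I3 writes R5
[15] I5 issues→AddU
[16] I5 reads
[18] I5 exec-done
[19] I4 exec-done · I5 writes R2
[20] I4 writes R1
[21] I6 issues→IntU
[22] I6 reads
[23] I6 exec-done
[24] I6 writes R1
[25] I7 issues→DivU
[26] I7 reads
[33] I7 exec-done
[34] I7 writes R1

cycle = 34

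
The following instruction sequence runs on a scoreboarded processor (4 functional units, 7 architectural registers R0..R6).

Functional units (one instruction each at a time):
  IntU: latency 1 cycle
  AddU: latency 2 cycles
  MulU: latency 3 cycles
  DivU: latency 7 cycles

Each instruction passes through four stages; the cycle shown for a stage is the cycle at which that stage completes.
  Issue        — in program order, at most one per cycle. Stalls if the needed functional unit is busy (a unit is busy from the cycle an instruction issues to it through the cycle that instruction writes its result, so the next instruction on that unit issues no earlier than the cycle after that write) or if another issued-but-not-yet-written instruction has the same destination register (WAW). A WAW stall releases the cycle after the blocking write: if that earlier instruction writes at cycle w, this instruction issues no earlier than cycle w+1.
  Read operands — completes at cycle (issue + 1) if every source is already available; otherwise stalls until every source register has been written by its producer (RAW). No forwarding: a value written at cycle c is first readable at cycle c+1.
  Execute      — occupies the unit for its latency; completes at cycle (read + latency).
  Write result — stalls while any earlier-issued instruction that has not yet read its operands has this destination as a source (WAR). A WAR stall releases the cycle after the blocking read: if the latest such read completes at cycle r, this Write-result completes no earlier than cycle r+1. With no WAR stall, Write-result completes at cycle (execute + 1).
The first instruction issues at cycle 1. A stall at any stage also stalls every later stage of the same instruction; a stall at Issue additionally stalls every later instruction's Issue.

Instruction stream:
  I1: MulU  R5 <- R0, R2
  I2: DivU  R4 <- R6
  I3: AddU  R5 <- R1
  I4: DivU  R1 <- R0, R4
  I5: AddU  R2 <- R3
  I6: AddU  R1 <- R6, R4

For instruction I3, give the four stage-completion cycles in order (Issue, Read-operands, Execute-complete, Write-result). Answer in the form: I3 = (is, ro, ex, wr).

I3 = (7, 8, 10, 11)

[1] I1 dispatched to MulU
[2] I1 operands ready | I2 dispatched to DivU
[3] I2 operands ready
[5] I1 complete
[6] R5←I1
[7] I3 dispatched to AddU
[8] I3 operands ready
[10] I2 complete | I3 complete
[11] R4←I2 | R5←I3
[12] I4 dispatched to DivU
[13] I4 operands ready | I5 dispatched to AddU
[14] I5 operands ready
[16] I5 complete
[17] R2←I5
[20] I4 complete
[21] R1←I4
[22] I6 dispatched to AddU
[23] I6 operands ready
[25] I6 complete
[26] R1←I6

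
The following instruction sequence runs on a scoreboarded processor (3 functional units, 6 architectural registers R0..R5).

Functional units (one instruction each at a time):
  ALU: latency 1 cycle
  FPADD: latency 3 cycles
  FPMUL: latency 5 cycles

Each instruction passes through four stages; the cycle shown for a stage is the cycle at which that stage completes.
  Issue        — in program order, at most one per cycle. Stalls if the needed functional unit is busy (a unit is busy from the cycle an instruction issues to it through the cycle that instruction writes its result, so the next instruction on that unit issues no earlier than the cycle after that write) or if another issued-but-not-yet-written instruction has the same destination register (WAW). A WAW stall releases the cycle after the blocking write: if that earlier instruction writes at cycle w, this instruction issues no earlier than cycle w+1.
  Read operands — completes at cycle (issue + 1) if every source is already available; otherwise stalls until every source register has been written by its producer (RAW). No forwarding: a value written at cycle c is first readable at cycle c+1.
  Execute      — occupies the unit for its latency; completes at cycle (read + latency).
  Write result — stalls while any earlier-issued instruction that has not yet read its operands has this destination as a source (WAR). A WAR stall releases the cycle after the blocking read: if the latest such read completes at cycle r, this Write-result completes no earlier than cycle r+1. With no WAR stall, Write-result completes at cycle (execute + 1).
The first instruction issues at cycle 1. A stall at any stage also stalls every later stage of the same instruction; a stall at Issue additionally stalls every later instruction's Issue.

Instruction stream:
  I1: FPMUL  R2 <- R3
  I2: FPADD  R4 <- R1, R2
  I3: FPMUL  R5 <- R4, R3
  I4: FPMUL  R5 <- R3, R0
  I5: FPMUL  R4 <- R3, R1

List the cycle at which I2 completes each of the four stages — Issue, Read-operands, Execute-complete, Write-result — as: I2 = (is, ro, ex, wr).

I2 = (2, 9, 12, 13)

I1: IS=1 RO=2 EX=7 WR=8
I2: IS=2 RO=9 EX=12 WR=13  [RAW R2: wait I1 write@8]
I3: IS=9 RO=14 EX=19 WR=20  [struct: FPMUL busy until I1 writes@8; RAW R4: wait I2 write@13]
I4: IS=21 RO=22 EX=27 WR=28  [struct: FPMUL busy until I3 writes@20]
I5: IS=29 RO=30 EX=35 WR=36  [struct: FPMUL busy until I4 writes@28]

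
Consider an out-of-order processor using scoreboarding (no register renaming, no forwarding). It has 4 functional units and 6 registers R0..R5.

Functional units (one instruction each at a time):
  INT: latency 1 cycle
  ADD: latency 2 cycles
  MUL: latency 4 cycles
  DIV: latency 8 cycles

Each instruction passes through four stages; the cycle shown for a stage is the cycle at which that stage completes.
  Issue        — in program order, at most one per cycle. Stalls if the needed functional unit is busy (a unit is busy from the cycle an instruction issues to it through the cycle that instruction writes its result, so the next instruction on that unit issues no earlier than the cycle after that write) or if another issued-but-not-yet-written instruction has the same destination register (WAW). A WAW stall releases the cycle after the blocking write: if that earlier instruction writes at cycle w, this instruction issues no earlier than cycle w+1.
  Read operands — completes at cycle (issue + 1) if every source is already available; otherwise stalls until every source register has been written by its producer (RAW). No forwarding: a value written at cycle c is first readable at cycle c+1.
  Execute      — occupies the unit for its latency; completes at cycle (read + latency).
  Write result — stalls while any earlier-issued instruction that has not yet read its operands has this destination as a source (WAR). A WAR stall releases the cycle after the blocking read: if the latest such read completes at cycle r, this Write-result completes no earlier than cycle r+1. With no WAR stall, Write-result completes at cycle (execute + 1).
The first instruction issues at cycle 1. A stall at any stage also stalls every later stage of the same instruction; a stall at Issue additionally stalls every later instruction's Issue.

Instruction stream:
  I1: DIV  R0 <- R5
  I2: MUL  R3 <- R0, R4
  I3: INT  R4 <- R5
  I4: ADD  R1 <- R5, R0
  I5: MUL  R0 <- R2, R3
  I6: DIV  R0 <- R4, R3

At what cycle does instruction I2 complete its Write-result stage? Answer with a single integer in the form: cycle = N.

cycle = 17

cycle 1: I1 issues→DIV
cycle 2: I1 reads · I2 issues→MUL
cycle 3: I3 issues→INT
cycle 4: I3 reads · I4 issues→ADD
cycle 5: I3 exec-done
cycle 10: I1 exec-done
cycle 11: I1 writes R0
cycle 12: I2 reads · I4 reads
cycle 13: I3 writes R4
cycle 14: I4 exec-done
cycle 15: I4 writes R1
cycle 16: I2 exec-done
cycle 17: I2 writes R3
cycle 18: I5 issues→MUL
cycle 19: I5 reads
cycle 23: I5 exec-done
cycle 24: I5 writes R0
cycle 25: I6 issues→DIV
cycle 26: I6 reads
cycle 34: I6 exec-done
cycle 35: I6 writes R0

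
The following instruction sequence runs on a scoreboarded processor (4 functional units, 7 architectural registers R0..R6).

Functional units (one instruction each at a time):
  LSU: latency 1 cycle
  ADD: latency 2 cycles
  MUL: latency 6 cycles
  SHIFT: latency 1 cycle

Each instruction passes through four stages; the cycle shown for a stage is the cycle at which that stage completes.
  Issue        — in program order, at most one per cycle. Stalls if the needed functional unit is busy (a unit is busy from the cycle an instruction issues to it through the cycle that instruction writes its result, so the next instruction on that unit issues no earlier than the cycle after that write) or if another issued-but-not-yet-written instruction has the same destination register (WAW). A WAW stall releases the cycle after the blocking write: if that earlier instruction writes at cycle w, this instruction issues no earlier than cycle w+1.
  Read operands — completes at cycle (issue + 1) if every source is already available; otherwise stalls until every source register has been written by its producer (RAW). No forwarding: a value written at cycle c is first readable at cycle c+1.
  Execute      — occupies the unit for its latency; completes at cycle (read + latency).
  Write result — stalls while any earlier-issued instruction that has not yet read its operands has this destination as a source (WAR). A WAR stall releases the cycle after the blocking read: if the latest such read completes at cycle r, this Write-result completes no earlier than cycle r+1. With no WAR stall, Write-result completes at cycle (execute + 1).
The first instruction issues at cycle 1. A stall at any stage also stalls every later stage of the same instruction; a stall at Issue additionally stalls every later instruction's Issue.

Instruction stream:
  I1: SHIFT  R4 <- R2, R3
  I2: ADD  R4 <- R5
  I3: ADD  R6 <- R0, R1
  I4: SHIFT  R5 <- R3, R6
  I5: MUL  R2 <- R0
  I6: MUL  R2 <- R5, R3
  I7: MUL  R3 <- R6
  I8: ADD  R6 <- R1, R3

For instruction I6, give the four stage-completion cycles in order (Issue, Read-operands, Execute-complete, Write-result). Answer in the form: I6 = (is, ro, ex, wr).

I6 = (21, 22, 28, 29)

[I1] 1/2/3/4
[I2] 5/6/8/9  (WAW R4: wait I1 write@4)
[I3] 10/11/13/14  (struct: ADD busy until I2 writes@9)
[I4] 11/15/16/17  (RAW R6: wait I3 write@14)
[I5] 12/13/19/20
[I6] 21/22/28/29  (struct: MUL busy until I5 writes@20)
[I7] 30/31/37/38  (struct: MUL busy until I6 writes@29)
[I8] 31/39/41/42  (RAW R3: wait I7 write@38)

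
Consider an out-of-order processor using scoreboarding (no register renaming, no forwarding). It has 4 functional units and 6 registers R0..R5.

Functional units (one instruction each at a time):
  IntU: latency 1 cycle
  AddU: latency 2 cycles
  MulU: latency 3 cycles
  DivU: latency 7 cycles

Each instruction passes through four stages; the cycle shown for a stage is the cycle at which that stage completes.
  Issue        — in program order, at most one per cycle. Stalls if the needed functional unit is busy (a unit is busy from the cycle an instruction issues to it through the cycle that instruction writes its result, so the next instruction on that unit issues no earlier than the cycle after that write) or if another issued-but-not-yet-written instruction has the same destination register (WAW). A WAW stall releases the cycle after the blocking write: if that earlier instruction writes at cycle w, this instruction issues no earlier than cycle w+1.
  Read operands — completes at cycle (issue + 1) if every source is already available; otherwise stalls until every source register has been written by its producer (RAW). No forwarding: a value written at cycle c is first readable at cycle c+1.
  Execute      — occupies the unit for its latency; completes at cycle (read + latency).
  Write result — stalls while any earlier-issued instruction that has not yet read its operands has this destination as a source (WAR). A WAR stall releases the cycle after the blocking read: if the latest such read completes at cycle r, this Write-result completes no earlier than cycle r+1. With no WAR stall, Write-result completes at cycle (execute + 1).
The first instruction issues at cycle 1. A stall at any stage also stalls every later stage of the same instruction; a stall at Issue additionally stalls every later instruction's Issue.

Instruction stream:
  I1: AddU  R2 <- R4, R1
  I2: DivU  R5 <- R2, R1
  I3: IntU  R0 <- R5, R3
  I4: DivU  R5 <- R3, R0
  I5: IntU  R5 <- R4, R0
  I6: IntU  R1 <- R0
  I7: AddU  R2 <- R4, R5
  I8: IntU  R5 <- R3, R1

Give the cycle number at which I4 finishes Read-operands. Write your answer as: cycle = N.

1) issue 1, read 2, done 4, write 5
2) issue 2, read 6, done 13, write 14  <RAW R2: wait I1 write@5>
3) issue 3, read 15, done 16, write 17  <RAW R5: wait I2 write@14>
4) issue 15, read 18, done 25, write 26  <struct: DivU busy until I2 writes@14 / RAW R0: wait I3 write@17>
5) issue 27, read 28, done 29, write 30  <WAW R5: wait I4 write@26>
6) issue 31, read 32, done 33, write 34  <struct: IntU busy until I5 writes@30>
7) issue 32, read 33, done 35, write 36
8) issue 35, read 36, done 37, write 38  <struct: IntU busy until I6 writes@34>

cycle = 18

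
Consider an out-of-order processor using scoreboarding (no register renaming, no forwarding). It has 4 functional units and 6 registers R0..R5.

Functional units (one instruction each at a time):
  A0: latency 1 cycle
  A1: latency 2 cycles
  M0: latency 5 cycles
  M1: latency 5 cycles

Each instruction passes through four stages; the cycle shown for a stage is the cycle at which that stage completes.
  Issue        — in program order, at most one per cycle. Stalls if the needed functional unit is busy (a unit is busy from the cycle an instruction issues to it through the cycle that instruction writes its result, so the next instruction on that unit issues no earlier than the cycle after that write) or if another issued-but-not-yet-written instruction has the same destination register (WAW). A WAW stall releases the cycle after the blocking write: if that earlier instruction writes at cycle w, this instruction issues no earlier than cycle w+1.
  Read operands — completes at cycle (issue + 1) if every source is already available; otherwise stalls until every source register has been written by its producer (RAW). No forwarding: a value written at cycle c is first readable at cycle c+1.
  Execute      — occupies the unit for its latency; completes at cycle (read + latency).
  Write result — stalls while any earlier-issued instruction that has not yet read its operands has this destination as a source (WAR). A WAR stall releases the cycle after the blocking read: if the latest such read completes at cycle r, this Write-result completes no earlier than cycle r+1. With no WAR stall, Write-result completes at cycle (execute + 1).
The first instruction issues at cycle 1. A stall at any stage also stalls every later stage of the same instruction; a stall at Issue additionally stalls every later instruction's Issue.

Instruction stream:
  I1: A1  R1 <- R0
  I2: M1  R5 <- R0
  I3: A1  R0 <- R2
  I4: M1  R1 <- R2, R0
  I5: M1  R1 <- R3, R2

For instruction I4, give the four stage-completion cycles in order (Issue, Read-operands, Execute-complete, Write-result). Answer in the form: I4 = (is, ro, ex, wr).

I4 = (10, 11, 16, 17)

cycle 1: issue I1 (A1)
cycle 2: I1 read-ops | issue I2 (M1)
cycle 3: I2 read-ops
cycle 4: I1 finished on A1
cycle 5: I1→R1
cycle 6: issue I3 (A1)
cycle 7: I3 read-ops
cycle 8: I2 finished on M1
cycle 9: I2→R5 | I3 finished on A1
cycle 10: I3→R0 | issue I4 (M1)
cycle 11: I4 read-ops
cycle 16: I4 finished on M1
cycle 17: I4→R1
cycle 18: issue I5 (M1)
cycle 19: I5 read-ops
cycle 24: I5 finished on M1
cycle 25: I5→R1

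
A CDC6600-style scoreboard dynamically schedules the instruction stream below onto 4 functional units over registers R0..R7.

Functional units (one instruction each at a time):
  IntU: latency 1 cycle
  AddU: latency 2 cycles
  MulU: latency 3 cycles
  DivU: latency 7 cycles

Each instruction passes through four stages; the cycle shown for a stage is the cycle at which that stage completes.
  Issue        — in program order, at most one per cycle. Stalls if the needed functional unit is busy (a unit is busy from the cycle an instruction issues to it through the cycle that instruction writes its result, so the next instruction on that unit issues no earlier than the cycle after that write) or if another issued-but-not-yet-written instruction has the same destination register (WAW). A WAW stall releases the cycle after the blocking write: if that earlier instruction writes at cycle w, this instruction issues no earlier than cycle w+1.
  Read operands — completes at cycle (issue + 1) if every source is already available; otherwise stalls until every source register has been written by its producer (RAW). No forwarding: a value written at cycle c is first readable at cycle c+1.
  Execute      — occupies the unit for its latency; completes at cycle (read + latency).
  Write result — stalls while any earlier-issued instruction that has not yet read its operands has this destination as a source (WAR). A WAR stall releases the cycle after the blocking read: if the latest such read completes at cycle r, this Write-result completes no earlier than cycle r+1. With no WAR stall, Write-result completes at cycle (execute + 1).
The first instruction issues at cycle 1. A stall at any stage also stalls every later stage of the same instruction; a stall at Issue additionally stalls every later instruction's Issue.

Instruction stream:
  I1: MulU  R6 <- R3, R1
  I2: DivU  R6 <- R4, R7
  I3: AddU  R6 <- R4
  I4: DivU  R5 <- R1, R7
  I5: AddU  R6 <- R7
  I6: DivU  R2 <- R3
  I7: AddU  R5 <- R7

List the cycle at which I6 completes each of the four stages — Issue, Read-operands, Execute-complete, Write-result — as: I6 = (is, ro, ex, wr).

I6 = (28, 29, 36, 37)

[1] I1 dispatched to MulU
[2] I1 operands ready
[5] I1 complete
[6] R6←I1
[7] I2 dispatched to DivU
[8] I2 operands ready
[15] I2 complete
[16] R6←I2
[17] I3 dispatched to AddU
[18] I3 operands ready; I4 dispatched to DivU
[19] I4 operands ready
[20] I3 complete
[21] R6←I3
[22] I5 dispatched to AddU
[23] I5 operands ready
[25] I5 complete
[26] I4 complete; R6←I5
[27] R5←I4
[28] I6 dispatched to DivU
[29] I6 operands ready; I7 dispatched to AddU
[30] I7 operands ready
[32] I7 complete
[33] R5←I7
[36] I6 complete
[37] R2←I6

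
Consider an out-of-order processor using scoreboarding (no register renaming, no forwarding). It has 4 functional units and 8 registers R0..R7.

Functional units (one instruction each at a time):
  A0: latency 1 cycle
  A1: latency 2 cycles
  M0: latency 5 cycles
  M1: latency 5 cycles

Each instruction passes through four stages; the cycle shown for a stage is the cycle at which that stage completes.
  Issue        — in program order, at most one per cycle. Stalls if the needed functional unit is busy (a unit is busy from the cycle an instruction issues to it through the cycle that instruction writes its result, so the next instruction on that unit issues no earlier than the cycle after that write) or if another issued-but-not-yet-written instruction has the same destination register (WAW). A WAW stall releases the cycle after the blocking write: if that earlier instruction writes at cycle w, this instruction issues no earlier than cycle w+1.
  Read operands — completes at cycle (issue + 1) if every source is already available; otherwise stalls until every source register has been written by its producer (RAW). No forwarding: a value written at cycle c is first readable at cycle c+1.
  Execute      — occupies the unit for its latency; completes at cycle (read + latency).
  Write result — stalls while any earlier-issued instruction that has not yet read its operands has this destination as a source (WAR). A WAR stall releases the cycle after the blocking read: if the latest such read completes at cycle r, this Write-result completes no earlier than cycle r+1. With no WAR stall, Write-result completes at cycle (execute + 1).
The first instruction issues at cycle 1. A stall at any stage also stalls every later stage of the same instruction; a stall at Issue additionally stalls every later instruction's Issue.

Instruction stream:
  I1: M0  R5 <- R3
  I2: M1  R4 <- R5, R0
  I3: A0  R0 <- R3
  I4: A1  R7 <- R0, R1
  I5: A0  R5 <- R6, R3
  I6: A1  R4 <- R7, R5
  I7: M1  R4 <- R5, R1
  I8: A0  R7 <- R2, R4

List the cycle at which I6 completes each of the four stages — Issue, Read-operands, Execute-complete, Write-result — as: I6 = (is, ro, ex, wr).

I6 = (16, 17, 19, 20)

  I1 | 1 | 2 | 7 | 8
  I2 | 2 | 9 | 14 | 15   RAW R5: wait I1 write@8
  I3 | 3 | 4 | 5 | 10   WAR R0: wait I2 read@9
  I4 | 4 | 11 | 13 | 14   RAW R0: wait I3 write@10
  I5 | 11 | 12 | 13 | 14   struct: A0 busy until I3 writes@10
  I6 | 16 | 17 | 19 | 20   WAW R4: wait I2 write@15
  I7 | 21 | 22 | 27 | 28   WAW R4: wait I6 write@20
  I8 | 22 | 29 | 30 | 31   RAW R4: wait I7 write@28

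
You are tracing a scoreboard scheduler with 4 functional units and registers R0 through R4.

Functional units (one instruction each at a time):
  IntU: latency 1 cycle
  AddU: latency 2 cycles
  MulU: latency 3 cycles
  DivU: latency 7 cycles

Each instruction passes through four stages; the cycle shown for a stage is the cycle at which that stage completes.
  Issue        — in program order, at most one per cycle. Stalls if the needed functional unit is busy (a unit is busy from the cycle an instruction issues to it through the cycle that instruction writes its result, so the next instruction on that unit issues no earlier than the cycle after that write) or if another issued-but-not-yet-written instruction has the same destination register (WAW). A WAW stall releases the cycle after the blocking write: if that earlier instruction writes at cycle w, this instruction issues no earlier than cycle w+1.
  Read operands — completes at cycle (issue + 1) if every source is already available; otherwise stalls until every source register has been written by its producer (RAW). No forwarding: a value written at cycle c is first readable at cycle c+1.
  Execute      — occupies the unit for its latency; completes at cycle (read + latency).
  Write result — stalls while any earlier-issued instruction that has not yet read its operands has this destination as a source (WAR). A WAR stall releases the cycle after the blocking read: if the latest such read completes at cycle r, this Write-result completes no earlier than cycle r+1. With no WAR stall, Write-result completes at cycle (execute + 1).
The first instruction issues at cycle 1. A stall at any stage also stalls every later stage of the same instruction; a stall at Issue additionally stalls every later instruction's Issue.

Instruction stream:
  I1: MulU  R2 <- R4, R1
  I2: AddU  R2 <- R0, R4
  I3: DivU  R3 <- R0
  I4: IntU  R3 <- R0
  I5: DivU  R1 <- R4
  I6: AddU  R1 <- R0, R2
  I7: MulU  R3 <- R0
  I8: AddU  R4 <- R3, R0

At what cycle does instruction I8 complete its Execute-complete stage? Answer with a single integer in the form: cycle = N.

c1: issue I1 (MulU)
c2: I1 read-ops
c5: I1 finished on MulU
c6: I1→R2
c7: issue I2 (AddU)
c8: I2 read-ops | issue I3 (DivU)
c9: I3 read-ops
c10: I2 finished on AddU
c11: I2→R2
c16: I3 finished on DivU
c17: I3→R3
c18: issue I4 (IntU)
c19: I4 read-ops | issue I5 (DivU)
c20: I4 finished on IntU | I5 read-ops
c21: I4→R3
c27: I5 finished on DivU
c28: I5→R1
c29: issue I6 (AddU)
c30: I6 read-ops | issue I7 (MulU)
c31: I7 read-ops
c32: I6 finished on AddU
c33: I6→R1
c34: I7 finished on MulU | issue I8 (AddU)
c35: I7→R3
c36: I8 read-ops
c38: I8 finished on AddU
c39: I8→R4

cycle = 38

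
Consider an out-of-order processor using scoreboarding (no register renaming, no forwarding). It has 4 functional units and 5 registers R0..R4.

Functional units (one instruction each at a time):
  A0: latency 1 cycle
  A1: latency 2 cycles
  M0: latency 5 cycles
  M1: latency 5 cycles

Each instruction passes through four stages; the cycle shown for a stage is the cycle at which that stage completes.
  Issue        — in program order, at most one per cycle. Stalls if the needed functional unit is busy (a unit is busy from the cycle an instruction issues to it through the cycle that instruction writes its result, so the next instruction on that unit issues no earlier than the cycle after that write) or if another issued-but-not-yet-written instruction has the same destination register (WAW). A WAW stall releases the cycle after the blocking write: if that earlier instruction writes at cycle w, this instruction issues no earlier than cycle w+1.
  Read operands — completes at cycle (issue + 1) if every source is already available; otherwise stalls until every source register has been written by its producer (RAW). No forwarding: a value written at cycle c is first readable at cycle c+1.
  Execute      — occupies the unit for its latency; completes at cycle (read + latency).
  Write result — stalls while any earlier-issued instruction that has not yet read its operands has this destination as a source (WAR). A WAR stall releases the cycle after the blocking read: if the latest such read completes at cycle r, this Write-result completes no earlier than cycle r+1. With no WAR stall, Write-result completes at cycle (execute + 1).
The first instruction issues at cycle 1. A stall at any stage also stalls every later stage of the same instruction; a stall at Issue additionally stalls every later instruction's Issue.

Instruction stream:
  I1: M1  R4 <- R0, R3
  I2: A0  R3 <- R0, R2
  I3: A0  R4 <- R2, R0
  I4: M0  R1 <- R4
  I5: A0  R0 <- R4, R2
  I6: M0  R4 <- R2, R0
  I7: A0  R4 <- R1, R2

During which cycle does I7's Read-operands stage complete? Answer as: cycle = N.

cycle = 29

[I1] 1/2/7/8
[I2] 2/3/4/5
[I3] 9/10/11/12  (WAW R4: wait I1 write@8)
[I4] 10/13/18/19  (RAW R4: wait I3 write@12)
[I5] 13/14/15/16  (struct: A0 busy until I3 writes@12)
[I6] 20/21/26/27  (struct: M0 busy until I4 writes@19)
[I7] 28/29/30/31  (WAW R4: wait I6 write@27)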